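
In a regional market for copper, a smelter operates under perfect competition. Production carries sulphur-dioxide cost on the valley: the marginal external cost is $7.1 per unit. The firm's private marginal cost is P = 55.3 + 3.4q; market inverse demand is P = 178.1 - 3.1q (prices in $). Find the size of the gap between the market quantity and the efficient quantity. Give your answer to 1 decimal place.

Market equilibrium (private): 55.3 + 3.4q = 178.1 - 3.1q → q_m = 18.8923.
Social marginal cost = private MC + MEC = 62.4 + 3.4q.
Set SMC = demand: 62.4 + 3.4q = 178.1 - 3.1q → q* = 17.8000.
Gap = |18.8923 − 17.8000| = 1.0923.

1.1 units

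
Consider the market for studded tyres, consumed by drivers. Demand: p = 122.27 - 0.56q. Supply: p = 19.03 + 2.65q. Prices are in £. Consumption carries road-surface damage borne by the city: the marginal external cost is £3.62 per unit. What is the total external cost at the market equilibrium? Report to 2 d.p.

£116.43

Market equilibrium (private): 19.03 + 2.65q = 122.27 - 0.56q → q_m = 32.1620.
Total external cost = MEC × q_m = 3.62 × 32.1620 = 116.4264.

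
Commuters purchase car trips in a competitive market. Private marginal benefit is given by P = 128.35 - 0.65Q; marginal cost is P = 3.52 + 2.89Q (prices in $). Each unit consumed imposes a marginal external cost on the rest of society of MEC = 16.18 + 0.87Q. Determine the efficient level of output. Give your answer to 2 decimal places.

Q* = 24.64

Social marginal benefit = demand − MEC = 112.17 - 1.52Q.
Set SMB = MC: 112.17 - 1.52Q = 3.52 + 2.89Q → Q* = 24.6372.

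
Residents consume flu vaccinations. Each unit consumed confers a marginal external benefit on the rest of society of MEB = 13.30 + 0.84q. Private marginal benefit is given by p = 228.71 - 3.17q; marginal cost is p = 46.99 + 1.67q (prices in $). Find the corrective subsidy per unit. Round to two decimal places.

subsidy = $54.25 per unit

Social marginal benefit = demand + MEB = 242.01 - 2.33q.
Set SMB = MC: 242.01 - 2.33q = 46.99 + 1.67q → q* = 48.7550.
The Pigouvian subsidy equals MEB at q*: 13.30 + 0.84×48.7550 = 54.2542.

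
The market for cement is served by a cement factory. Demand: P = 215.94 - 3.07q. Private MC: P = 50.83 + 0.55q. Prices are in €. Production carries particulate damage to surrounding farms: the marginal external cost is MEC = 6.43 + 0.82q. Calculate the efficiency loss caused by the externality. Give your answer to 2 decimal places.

Market equilibrium (private): 50.83 + 0.55q = 215.94 - 3.07q → q_m = 45.6105.
Social marginal cost = private MC + MEC = 57.26 + 1.37q.
Set SMC = demand: 57.26 + 1.37q = 215.94 - 3.07q → q* = 35.7387.
The welfare-loss triangle has base |q_m − q*| and height MEC(q_m) (the vertical gap between SMC and demand is zero at q* and MEC at q_m).
DWL = ½ × 9.8718 × 43.8306 = 216.3435.

DWL = €216.34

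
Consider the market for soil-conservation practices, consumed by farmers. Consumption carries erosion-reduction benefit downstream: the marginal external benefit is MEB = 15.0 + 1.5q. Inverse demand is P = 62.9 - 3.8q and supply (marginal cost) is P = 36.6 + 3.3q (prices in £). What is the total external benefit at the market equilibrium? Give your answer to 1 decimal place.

Market equilibrium (private): 36.6 + 3.3q = 62.9 - 3.8q → q_m = 3.7042.
Total external benefit = ∫₀^{q_m} (15.0 + 1.5q) dq = 15.0×3.7042 + ½×1.5×3.7042² = 65.8538.

£65.9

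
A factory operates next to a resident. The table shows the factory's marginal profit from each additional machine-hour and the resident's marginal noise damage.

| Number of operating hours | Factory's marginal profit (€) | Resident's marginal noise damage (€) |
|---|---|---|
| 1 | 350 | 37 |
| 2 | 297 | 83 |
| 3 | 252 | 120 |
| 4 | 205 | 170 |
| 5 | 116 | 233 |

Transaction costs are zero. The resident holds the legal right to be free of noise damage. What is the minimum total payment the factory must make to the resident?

€410

Efficient level: marginal profit ≥ marginal noise damage through level 4, so k* = 4.
With the resident holding the right, the factory must at least compensate total damage at k*: 37 + 83 + 120 + 170 = 410.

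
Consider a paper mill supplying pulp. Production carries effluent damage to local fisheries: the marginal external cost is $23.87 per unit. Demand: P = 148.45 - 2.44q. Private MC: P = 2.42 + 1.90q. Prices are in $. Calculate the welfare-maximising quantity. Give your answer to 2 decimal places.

Social marginal cost = private MC + MEC = 26.29 + 1.90q.
Set SMC = demand: 26.29 + 1.90q = 148.45 - 2.44q → q* = 28.1475.

q* = 28.15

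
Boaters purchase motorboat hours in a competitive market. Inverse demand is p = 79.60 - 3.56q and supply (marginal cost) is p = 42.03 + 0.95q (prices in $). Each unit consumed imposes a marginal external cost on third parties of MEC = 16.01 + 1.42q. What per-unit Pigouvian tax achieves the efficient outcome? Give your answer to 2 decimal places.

Social marginal benefit = demand − MEC = 63.59 - 4.98q.
Set SMB = MC: 63.59 - 4.98q = 42.03 + 0.95q → q* = 3.6358.
The Pigouvian tax equals MEC at q*: 16.01 + 1.42×3.6358 = 21.1728.

tax = $21.17 per unit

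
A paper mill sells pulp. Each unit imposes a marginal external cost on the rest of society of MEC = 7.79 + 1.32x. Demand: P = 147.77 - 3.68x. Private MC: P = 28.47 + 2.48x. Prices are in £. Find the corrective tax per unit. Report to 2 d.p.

tax = £27.47 per unit

Social marginal cost = private MC + MEC = 36.26 + 3.80x.
Set SMC = demand: 36.26 + 3.80x = 147.77 - 3.68x → x* = 14.9078.
The Pigouvian tax equals MEC at x*: 7.79 + 1.32×14.9078 = 27.4683.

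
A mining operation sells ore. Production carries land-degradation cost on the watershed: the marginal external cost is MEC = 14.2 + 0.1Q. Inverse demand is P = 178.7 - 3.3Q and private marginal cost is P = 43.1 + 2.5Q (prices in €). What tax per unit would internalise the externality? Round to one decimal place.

Social marginal cost = private MC + MEC = 57.3 + 2.6Q.
Set SMC = demand: 57.3 + 2.6Q = 178.7 - 3.3Q → Q* = 20.5763.
The Pigouvian tax equals MEC at Q*: 14.2 + 0.1×20.5763 = 16.2576.

tax = €16.3 per unit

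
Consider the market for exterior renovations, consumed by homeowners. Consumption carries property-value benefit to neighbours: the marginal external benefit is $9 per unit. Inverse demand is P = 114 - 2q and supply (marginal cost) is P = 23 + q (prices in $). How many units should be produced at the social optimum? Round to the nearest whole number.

q* = 33

Social marginal benefit = demand + MEB = 123 - 2q.
Set SMB = MC: 123 - 2q = 23 + q → q* = 33.3333.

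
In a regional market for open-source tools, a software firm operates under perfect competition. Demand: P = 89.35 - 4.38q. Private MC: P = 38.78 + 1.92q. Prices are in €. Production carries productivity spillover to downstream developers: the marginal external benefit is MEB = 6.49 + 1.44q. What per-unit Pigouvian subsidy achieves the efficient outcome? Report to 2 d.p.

subsidy = €23.40 per unit

Social marginal cost = private MC − MEB = 32.29 + 0.48q.
Set SMC = demand: 32.29 + 0.48q = 89.35 - 4.38q → q* = 11.7407.
The Pigouvian subsidy equals MEB at q*: 6.49 + 1.44×11.7407 = 23.3966.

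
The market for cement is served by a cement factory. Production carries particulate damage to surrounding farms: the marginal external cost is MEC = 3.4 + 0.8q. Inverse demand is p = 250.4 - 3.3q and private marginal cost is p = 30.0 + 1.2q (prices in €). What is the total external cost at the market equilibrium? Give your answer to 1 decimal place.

Market equilibrium (private): 30.0 + 1.2q = 250.4 - 3.3q → q_m = 48.9778.
Total external cost = ∫₀^{q_m} (3.4 + 0.8q) dq = 3.4×48.9778 + ½×0.8×48.9778² = 1126.0545.

€1126.1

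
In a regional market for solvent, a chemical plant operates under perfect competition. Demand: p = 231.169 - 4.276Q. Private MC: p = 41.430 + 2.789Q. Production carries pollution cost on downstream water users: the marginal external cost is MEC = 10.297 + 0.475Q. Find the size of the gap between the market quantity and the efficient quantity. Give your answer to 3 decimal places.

3.058 units

Market equilibrium (private): 41.430 + 2.789Q = 231.169 - 4.276Q → Q_m = 26.8562.
Social marginal cost = private MC + MEC = 51.727 + 3.264Q.
Set SMC = demand: 51.727 + 3.264Q = 231.169 - 4.276Q → Q* = 23.7987.
Gap = |26.8562 − 23.7987| = 3.0575.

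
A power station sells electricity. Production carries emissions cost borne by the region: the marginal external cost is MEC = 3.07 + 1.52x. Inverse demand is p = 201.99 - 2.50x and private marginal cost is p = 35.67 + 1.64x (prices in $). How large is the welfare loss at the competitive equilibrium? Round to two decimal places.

DWL = $363.36

Market equilibrium (private): 35.67 + 1.64x = 201.99 - 2.50x → x_m = 40.1739.
Social marginal cost = private MC + MEC = 38.74 + 3.16x.
Set SMC = demand: 38.74 + 3.16x = 201.99 - 2.50x → x* = 28.8428.
Between x* and x_m the wedge SMC − demand runs linearly from 0 to MEC(x_m), so the loss is a triangle.
DWL = ½ × 11.3311 × 64.1343 = 363.3561.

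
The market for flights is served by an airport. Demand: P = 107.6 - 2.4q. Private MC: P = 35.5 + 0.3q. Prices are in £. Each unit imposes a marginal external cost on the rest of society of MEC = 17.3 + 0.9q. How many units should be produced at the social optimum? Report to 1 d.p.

q* = 15.2

Social marginal cost = private MC + MEC = 52.8 + 1.2q.
Set SMC = demand: 52.8 + 1.2q = 107.6 - 2.4q → q* = 15.2222.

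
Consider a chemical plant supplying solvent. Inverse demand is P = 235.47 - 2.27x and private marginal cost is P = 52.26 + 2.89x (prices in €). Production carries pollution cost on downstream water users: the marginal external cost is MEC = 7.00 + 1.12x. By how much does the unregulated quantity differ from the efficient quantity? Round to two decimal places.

7.45 units

Market equilibrium (private): 52.26 + 2.89x = 235.47 - 2.27x → x_m = 35.5058.
Social marginal cost = private MC + MEC = 59.26 + 4.01x.
Set SMC = demand: 59.26 + 4.01x = 235.47 - 2.27x → x* = 28.0589.
Gap = |35.5058 − 28.0589| = 7.4469.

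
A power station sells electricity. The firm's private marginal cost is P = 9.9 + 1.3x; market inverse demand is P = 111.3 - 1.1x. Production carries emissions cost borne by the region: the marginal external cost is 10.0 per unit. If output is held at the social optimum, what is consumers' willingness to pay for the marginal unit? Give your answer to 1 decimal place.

P = 69.4

Social marginal cost = private MC + MEC = 19.9 + 1.3x.
Set SMC = demand: 19.9 + 1.3x = 111.3 - 1.1x → x* = 38.0833.
Consumer price on the demand curve at x*: 111.3 − 1.1×38.0833 = 69.4084.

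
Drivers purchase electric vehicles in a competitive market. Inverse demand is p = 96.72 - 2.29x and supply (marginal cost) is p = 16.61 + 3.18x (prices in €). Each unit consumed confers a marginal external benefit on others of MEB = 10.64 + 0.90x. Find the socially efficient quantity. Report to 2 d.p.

x* = 19.86

Social marginal benefit = demand + MEB = 107.36 - 1.39x.
Set SMB = MC: 107.36 - 1.39x = 16.61 + 3.18x → x* = 19.8578.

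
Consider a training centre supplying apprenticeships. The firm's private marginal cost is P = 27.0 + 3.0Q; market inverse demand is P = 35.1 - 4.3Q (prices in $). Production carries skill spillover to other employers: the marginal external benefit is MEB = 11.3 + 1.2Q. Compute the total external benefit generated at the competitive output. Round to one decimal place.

Market equilibrium (private): 27.0 + 3.0Q = 35.1 - 4.3Q → Q_m = 1.1096.
Total external benefit = ∫₀^{Q_m} (11.3 + 1.2Q) dQ = 11.3×1.1096 + ½×1.2×1.1096² = 13.2772.

$13.3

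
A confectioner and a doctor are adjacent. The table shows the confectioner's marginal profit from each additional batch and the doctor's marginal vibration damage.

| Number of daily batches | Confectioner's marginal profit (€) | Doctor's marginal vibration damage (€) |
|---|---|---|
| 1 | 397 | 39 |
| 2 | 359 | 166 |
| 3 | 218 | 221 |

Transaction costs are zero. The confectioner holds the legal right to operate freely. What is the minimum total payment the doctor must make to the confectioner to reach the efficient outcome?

Left alone the confectioner would choose level 3 (marginal profit stays positive).
Efficient level: k* = 2 (marginal profit ≥ marginal vibration damage through 2).
The doctor must at least cover the confectioner's forgone profit from cutting 3→2: 218 = 218.

€218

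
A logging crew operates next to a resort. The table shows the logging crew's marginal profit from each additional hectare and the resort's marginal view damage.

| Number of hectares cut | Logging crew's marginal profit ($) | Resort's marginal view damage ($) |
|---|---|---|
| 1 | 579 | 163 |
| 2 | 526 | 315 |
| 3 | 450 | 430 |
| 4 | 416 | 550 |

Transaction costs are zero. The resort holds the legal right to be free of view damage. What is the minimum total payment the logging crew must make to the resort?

Efficient level: marginal profit ≥ marginal view damage through level 3, so k* = 3.
With the resort holding the right, the logging crew must at least compensate total damage at k*: 163 + 315 + 430 = 908.

$908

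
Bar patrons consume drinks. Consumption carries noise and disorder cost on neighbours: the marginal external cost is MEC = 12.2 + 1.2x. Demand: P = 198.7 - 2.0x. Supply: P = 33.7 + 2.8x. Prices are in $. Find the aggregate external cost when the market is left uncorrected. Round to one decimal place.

$1128.4

Market equilibrium (private): 33.7 + 2.8x = 198.7 - 2.0x → x_m = 34.3750.
Total external cost = ∫₀^{x_m} (12.2 + 1.2x) dx = 12.2×34.3750 + ½×1.2×34.3750² = 1128.3594.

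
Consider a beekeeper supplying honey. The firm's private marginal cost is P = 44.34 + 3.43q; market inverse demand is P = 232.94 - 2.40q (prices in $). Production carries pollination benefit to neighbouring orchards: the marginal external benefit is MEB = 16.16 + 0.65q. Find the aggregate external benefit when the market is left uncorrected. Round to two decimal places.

$862.89

Market equilibrium (private): 44.34 + 3.43q = 232.94 - 2.40q → q_m = 32.3499.
Total external benefit = ∫₀^{q_m} (16.16 + 0.65q) dq = 16.16×32.3499 + ½×0.65×32.3499² = 862.8921.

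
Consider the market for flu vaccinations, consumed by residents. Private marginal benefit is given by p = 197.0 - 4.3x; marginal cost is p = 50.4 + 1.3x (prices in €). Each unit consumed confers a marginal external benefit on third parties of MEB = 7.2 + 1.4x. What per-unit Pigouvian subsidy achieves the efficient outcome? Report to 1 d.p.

subsidy = €58.5 per unit

Social marginal benefit = demand + MEB = 204.2 - 2.9x.
Set SMB = MC: 204.2 - 2.9x = 50.4 + 1.3x → x* = 36.6190.
The Pigouvian subsidy equals MEB at x*: 7.2 + 1.4×36.6190 = 58.4666.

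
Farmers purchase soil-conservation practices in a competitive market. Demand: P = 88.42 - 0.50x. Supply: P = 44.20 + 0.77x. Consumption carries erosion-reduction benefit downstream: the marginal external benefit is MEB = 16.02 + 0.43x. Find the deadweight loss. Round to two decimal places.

Market equilibrium (private): 44.20 + 0.77x = 88.42 - 0.50x → x_m = 34.8189.
Social marginal benefit = demand + MEB = 104.44 - 0.07x.
Set SMB = MC: 104.44 - 0.07x = 44.20 + 0.77x → x* = 71.7143.
Height of the DWL triangle at x_m is SMB(x_m) − MC(x_m) = MEB(x_m) = 30.9921.
DWL = ½ × 36.8954 × 30.9921 = 571.7330.

DWL = 571.73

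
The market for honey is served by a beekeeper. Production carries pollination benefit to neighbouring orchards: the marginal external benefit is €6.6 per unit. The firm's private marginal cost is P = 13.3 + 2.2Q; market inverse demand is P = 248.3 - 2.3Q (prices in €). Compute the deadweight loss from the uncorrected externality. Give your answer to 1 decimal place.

DWL = €4.8

Market equilibrium (private): 13.3 + 2.2Q = 248.3 - 2.3Q → Q_m = 52.2222.
Social marginal cost = private MC − MEB = 6.7 + 2.2Q.
Set SMC = demand: 6.7 + 2.2Q = 248.3 - 2.3Q → Q* = 53.6889.
Height of the DWL triangle at Q_m is demand(Q_m) − SMC(Q_m) = MEB(Q_m) = 6.6000.
DWL = ½ × 1.4667 × 6.6000 = 4.8401.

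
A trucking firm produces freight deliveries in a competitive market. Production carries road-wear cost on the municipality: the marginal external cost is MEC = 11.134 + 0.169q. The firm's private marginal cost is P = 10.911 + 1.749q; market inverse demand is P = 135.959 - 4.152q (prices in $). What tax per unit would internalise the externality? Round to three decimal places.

Social marginal cost = private MC + MEC = 22.045 + 1.918q.
Set SMC = demand: 22.045 + 1.918q = 135.959 - 4.152q → q* = 18.7667.
The Pigouvian tax equals MEC at q*: 11.134 + 0.169×18.7667 = 14.3056.

tax = $14.306 per unit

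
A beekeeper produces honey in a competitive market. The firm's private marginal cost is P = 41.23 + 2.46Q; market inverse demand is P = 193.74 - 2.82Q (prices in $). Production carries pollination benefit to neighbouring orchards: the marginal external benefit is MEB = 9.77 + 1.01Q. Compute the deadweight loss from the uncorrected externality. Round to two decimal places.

DWL = $177.59

Market equilibrium (private): 41.23 + 2.46Q = 193.74 - 2.82Q → Q_m = 28.8845.
Social marginal cost = private MC − MEB = 31.46 + 1.45Q.
Set SMC = demand: 31.46 + 1.45Q = 193.74 - 2.82Q → Q* = 38.0047.
The welfare-loss triangle has base |Q_m − Q*| and height MEB(Q_m) (the vertical gap between SMC and demand is zero at Q* and MEB at Q_m).
DWL = ½ × 9.1202 × 38.9433 = 177.5853.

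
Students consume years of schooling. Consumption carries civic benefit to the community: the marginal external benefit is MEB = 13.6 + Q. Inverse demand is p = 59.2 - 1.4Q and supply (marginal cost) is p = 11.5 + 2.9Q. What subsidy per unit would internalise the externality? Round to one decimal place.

subsidy = 32.2 per unit

Social marginal benefit = demand + MEB = 72.8 - 0.4Q.
Set SMB = MC: 72.8 - 0.4Q = 11.5 + 2.9Q → Q* = 18.5758.
The Pigouvian subsidy equals MEB at Q*: 13.6 + 1.0×18.5758 = 32.1758.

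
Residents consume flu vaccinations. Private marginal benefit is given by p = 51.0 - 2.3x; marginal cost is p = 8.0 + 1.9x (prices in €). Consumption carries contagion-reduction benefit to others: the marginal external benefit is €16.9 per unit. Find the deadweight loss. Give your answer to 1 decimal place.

DWL = €34.0

Market equilibrium (private): 8.0 + 1.9x = 51.0 - 2.3x → x_m = 10.2381.
Social marginal benefit = demand + MEB = 67.9 - 2.3x.
Set SMB = MC: 67.9 - 2.3x = 8.0 + 1.9x → x* = 14.2619.
Between x* and x_m the wedge SMB − MC runs linearly from 0 to MEB(x_m), so the loss is a triangle.
DWL = ½ × 4.0238 × 16.9000 = 34.0011.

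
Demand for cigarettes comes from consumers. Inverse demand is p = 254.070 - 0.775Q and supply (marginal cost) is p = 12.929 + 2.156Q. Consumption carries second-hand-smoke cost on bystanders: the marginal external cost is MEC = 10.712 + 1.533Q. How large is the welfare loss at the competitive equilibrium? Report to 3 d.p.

Market equilibrium (private): 12.929 + 2.156Q = 254.070 - 0.775Q → Q_m = 82.2726.
Social marginal benefit = demand − MEC = 243.358 - 2.308Q.
Set SMB = MC: 243.358 - 2.308Q = 12.929 + 2.156Q → Q* = 51.6194.
Between Q* and Q_m the wedge MC − SMB runs linearly from 0 to MEC(Q_m), so the loss is a triangle.
DWL = ½ × 30.6532 × 136.8359 = 2097.2291.

DWL = 2097.229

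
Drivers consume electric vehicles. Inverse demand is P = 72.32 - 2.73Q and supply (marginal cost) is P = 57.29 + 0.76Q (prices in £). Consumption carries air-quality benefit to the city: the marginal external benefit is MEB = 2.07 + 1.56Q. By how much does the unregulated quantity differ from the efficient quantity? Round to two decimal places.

4.55 units

Market equilibrium (private): 57.29 + 0.76Q = 72.32 - 2.73Q → Q_m = 4.3066.
Social marginal benefit = demand + MEB = 74.39 - 1.17Q.
Set SMB = MC: 74.39 - 1.17Q = 57.29 + 0.76Q → Q* = 8.8601.
Gap = |4.3066 − 8.8601| = 4.5535.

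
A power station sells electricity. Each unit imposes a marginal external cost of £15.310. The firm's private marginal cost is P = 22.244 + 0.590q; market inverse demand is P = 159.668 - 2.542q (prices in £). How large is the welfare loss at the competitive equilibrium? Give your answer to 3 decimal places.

Market equilibrium (private): 22.244 + 0.590q = 159.668 - 2.542q → q_m = 43.8774.
Social marginal cost = private MC + MEC = 37.554 + 0.590q.
Set SMC = demand: 37.554 + 0.590q = 159.668 - 2.542q → q* = 38.9891.
Between q* and q_m the wedge SMC − demand runs linearly from 0 to MEC(q_m), so the loss is a triangle.
DWL = ½ × 4.8883 × 15.3100 = 37.4199.

DWL = £37.420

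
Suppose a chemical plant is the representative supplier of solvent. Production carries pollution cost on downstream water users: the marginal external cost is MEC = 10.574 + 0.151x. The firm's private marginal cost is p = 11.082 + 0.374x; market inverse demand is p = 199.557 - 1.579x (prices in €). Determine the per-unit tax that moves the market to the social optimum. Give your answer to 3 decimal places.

tax = €23.342 per unit

Social marginal cost = private MC + MEC = 21.656 + 0.525x.
Set SMC = demand: 21.656 + 0.525x = 199.557 - 1.579x → x* = 84.5537.
The Pigouvian tax equals MEC at x*: 10.574 + 0.151×84.5537 = 23.3416.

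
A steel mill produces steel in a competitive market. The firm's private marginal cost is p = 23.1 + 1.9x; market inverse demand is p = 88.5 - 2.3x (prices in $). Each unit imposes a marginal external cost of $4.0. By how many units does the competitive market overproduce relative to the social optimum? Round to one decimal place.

Market equilibrium (private): 23.1 + 1.9x = 88.5 - 2.3x → x_m = 15.5714.
Social marginal cost = private MC + MEC = 27.1 + 1.9x.
Set SMC = demand: 27.1 + 1.9x = 88.5 - 2.3x → x* = 14.6190.
Gap = |15.5714 − 14.6190| = 0.9524.

1.0 units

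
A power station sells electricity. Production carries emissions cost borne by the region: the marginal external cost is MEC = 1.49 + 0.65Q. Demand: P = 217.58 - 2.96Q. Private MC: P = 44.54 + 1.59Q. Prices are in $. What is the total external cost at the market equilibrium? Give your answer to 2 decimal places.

Market equilibrium (private): 44.54 + 1.59Q = 217.58 - 2.96Q → Q_m = 38.0308.
Total external cost = ∫₀^{Q_m} (1.49 + 0.65Q) dQ = 1.49×38.0308 + ½×0.65×38.0308² = 526.7270.

$526.73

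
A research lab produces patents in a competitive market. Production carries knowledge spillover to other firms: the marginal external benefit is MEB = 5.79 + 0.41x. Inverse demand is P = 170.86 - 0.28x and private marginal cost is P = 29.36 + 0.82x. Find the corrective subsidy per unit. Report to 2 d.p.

Social marginal cost = private MC − MEB = 23.57 + 0.41x.
Set SMC = demand: 23.57 + 0.41x = 170.86 - 0.28x → x* = 213.4638.
The Pigouvian subsidy equals MEB at x*: 5.79 + 0.41×213.4638 = 93.3102.

subsidy = 93.31 per unit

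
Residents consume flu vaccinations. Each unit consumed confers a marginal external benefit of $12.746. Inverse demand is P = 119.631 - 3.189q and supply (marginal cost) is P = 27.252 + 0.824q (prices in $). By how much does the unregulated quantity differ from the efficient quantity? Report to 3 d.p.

3.176 units

Market equilibrium (private): 27.252 + 0.824q = 119.631 - 3.189q → q_m = 23.0199.
Social marginal benefit = demand + MEB = 132.377 - 3.189q.
Set SMB = MC: 132.377 - 3.189q = 27.252 + 0.824q → q* = 26.1961.
Gap = |23.0199 − 26.1961| = 3.1762.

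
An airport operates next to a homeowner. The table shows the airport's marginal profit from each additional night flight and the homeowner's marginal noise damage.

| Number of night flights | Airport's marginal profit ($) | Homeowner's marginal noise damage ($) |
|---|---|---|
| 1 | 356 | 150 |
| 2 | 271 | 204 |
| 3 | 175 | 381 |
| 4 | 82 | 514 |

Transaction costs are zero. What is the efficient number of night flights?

Bargaining reaches the level where marginal profit last exceeds marginal noise damage.
That holds through level 2 (271 ≥ 204) but not at 3 (175 < 381).

2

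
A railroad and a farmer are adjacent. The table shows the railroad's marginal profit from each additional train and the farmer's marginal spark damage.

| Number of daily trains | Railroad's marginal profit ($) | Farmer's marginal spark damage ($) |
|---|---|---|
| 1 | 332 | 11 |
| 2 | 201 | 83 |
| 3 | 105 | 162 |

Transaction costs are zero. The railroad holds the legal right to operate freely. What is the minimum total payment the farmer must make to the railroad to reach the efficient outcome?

$105

Left alone the railroad would choose level 3 (marginal profit stays positive).
Efficient level: k* = 2 (marginal profit ≥ marginal spark damage through 2).
The farmer must at least cover the railroad's forgone profit from cutting 3→2: 105 = 105.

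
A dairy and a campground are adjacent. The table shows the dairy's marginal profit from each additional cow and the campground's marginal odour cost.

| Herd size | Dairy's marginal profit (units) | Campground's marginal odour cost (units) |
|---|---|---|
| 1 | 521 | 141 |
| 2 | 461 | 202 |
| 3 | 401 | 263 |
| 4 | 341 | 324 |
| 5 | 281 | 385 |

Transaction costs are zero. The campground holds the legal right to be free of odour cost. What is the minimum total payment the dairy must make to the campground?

930

Efficient level: marginal profit ≥ marginal odour cost through level 4, so k* = 4.
With the campground holding the right, the dairy must at least compensate total damage at k*: 141 + 202 + 263 + 324 = 930.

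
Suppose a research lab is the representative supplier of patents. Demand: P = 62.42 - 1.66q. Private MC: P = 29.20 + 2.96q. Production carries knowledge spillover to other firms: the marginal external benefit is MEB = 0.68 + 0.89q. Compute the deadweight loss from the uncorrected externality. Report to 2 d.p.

Market equilibrium (private): 29.20 + 2.96q = 62.42 - 1.66q → q_m = 7.1905.
Social marginal cost = private MC − MEB = 28.52 + 2.07q.
Set SMC = demand: 28.52 + 2.07q = 62.42 - 1.66q → q* = 9.0885.
Between q* and q_m the wedge demand − SMC runs linearly from 0 to MEB(q_m), so the loss is a triangle.
DWL = ½ × 1.8980 × 7.0795 = 6.7184.

DWL = 6.72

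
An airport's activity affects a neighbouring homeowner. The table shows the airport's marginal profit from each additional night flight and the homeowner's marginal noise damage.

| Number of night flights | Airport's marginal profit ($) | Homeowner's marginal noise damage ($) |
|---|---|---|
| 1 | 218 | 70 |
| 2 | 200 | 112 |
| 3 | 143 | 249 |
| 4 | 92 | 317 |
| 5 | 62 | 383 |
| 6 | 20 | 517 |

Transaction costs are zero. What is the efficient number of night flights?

2

Bargaining reaches the level where marginal profit last exceeds marginal noise damage.
That holds through level 2 (200 ≥ 112) but not at 3 (143 < 249).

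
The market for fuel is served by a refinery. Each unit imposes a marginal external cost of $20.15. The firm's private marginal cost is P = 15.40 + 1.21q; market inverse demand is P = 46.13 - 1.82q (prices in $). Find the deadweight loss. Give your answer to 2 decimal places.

Market equilibrium (private): 15.40 + 1.21q = 46.13 - 1.82q → q_m = 10.1419.
Social marginal cost = private MC + MEC = 35.55 + 1.21q.
Set SMC = demand: 35.55 + 1.21q = 46.13 - 1.82q → q* = 3.4917.
The welfare-loss triangle has base |q_m − q*| and height MEC(q_m) (the vertical gap between SMC and demand is zero at q* and MEC at q_m).
DWL = ½ × 6.6502 × 20.1500 = 67.0008.

DWL = $67.00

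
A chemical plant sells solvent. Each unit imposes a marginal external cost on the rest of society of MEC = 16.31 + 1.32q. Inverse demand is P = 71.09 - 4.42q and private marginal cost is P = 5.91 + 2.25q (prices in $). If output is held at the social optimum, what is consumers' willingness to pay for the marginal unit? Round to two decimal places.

Social marginal cost = private MC + MEC = 22.22 + 3.57q.
Set SMC = demand: 22.22 + 3.57q = 71.09 - 4.42q → q* = 6.1164.
Consumer price on the demand curve at q*: 71.09 − 4.42×6.1164 = 44.0555.

P = $44.06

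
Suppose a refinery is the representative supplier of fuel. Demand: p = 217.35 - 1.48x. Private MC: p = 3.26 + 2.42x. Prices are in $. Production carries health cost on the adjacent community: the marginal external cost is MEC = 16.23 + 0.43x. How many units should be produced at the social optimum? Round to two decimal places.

x* = 45.70

Social marginal cost = private MC + MEC = 19.49 + 2.85x.
Set SMC = demand: 19.49 + 2.85x = 217.35 - 1.48x → x* = 45.6952.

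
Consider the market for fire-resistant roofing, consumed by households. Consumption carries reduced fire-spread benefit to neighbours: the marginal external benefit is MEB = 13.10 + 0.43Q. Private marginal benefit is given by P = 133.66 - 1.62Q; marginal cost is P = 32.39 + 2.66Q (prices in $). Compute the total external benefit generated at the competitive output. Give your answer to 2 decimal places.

Market equilibrium (private): 32.39 + 2.66Q = 133.66 - 1.62Q → Q_m = 23.6612.
Total external benefit = ∫₀^{Q_m} (13.10 + 0.43Q) dQ = 13.10×23.6612 + ½×0.43×23.6612² = 430.3300.

$430.33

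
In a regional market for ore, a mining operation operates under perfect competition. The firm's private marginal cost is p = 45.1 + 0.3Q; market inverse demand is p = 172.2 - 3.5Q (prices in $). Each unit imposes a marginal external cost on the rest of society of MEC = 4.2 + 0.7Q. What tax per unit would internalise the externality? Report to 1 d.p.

Social marginal cost = private MC + MEC = 49.3 + Q.
Set SMC = demand: 49.3 + Q = 172.2 - 3.5Q → Q* = 27.3111.
The Pigouvian tax equals MEC at Q*: 4.2 + 0.7×27.3111 = 23.3178.

tax = $23.3 per unit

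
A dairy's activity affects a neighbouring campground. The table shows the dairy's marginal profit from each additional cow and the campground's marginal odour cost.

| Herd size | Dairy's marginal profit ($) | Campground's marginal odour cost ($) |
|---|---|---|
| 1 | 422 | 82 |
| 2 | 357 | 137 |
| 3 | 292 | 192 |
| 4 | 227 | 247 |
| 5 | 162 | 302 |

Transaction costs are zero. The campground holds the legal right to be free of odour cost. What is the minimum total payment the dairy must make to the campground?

Efficient level: marginal profit ≥ marginal odour cost through level 3, so k* = 3.
With the campground holding the right, the dairy must at least compensate total damage at k*: 82 + 137 + 192 = 411.

$411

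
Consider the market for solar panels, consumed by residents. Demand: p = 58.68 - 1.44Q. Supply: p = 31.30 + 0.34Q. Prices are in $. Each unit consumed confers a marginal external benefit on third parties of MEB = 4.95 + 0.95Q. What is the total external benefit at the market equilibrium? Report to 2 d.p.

$188.53

Market equilibrium (private): 31.30 + 0.34Q = 58.68 - 1.44Q → Q_m = 15.3820.
Total external benefit = ∫₀^{Q_m} (4.95 + 0.95Q) dQ = 4.95×15.3820 + ½×0.95×15.3820² = 188.5287.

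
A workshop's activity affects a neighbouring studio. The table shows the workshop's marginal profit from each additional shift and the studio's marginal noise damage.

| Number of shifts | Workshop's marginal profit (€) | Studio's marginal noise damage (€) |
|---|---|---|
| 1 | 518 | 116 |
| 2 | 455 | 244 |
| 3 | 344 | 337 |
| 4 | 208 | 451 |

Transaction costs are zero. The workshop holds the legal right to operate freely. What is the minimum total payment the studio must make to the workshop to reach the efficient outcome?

Left alone the workshop would choose level 4 (marginal profit stays positive).
Efficient level: k* = 3 (marginal profit ≥ marginal noise damage through 3).
The studio must at least cover the workshop's forgone profit from cutting 4→3: 208 = 208.

€208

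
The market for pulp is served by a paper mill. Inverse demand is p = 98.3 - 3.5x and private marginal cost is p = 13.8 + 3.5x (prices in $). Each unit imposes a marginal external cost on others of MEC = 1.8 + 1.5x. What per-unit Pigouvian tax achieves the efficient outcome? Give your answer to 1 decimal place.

Social marginal cost = private MC + MEC = 15.6 + 5.0x.
Set SMC = demand: 15.6 + 5.0x = 98.3 - 3.5x → x* = 9.7294.
The Pigouvian tax equals MEC at x*: 1.8 + 1.5×9.7294 = 16.3941.

tax = $16.4 per unit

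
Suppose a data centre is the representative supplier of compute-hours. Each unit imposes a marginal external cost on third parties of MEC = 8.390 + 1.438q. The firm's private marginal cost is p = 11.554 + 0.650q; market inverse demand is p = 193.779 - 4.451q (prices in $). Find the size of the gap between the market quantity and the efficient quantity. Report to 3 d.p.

9.139 units

Market equilibrium (private): 11.554 + 0.650q = 193.779 - 4.451q → q_m = 35.7234.
Social marginal cost = private MC + MEC = 19.944 + 2.088q.
Set SMC = demand: 19.944 + 2.088q = 193.779 - 4.451q → q* = 26.5843.
Gap = |35.7234 − 26.5843| = 9.1391.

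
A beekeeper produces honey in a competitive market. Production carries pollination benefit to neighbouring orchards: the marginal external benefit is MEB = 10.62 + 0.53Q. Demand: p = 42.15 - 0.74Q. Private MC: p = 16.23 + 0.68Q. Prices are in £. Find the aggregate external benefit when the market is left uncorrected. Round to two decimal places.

Market equilibrium (private): 16.23 + 0.68Q = 42.15 - 0.74Q → Q_m = 18.2535.
Total external benefit = ∫₀^{Q_m} (10.62 + 0.53Q) dQ = 10.62×18.2535 + ½×0.53×18.2535² = 282.1476.

£282.15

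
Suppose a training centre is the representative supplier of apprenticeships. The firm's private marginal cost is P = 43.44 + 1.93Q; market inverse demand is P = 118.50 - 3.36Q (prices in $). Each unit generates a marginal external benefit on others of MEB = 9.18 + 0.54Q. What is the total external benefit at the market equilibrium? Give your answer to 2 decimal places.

Market equilibrium (private): 43.44 + 1.93Q = 118.50 - 3.36Q → Q_m = 14.1890.
Total external benefit = ∫₀^{Q_m} (9.18 + 0.54Q) dQ = 9.18×14.1890 + ½×0.54×14.1890² = 184.6135.

$184.61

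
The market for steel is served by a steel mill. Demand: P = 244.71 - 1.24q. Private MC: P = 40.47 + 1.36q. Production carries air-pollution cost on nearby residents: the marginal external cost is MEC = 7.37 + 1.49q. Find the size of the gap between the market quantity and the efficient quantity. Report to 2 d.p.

Market equilibrium (private): 40.47 + 1.36q = 244.71 - 1.24q → q_m = 78.5538.
Social marginal cost = private MC + MEC = 47.84 + 2.85q.
Set SMC = demand: 47.84 + 2.85q = 244.71 - 1.24q → q* = 48.1345.
Gap = |78.5538 − 48.1345| = 30.4193.

30.42 units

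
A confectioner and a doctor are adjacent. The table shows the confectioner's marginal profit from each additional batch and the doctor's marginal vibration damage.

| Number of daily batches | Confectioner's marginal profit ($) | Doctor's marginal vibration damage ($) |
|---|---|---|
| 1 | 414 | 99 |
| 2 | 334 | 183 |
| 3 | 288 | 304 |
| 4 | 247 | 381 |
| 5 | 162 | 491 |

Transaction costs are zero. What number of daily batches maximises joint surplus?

Bargaining reaches the level where marginal profit last exceeds marginal vibration damage.
That holds through level 2 (334 ≥ 183) but not at 3 (288 < 304).

2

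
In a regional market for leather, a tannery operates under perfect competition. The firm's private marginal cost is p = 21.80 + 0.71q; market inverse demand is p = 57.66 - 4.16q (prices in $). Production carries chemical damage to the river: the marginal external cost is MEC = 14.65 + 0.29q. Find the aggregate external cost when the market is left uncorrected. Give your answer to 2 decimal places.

$115.74

Market equilibrium (private): 21.80 + 0.71q = 57.66 - 4.16q → q_m = 7.3634.
Total external cost = ∫₀^{q_m} (14.65 + 0.29q) dq = 14.65×7.3634 + ½×0.29×7.3634² = 115.7357.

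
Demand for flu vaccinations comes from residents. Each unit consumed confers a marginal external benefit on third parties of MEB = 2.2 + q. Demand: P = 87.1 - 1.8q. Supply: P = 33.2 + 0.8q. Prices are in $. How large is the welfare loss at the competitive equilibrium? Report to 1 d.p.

Market equilibrium (private): 33.2 + 0.8q = 87.1 - 1.8q → q_m = 20.7308.
Social marginal benefit = demand + MEB = 89.3 - 0.8q.
Set SMB = MC: 89.3 - 0.8q = 33.2 + 0.8q → q* = 35.0625.
Between q* and q_m the wedge SMB − MC runs linearly from 0 to MEB(q_m), so the loss is a triangle.
DWL = ½ × 14.3317 × 22.9308 = 164.3187.

DWL = $164.3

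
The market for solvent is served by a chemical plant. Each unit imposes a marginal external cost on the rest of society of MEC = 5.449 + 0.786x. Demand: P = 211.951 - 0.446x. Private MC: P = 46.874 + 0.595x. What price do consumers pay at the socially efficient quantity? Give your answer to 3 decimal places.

P = 172.983

Social marginal cost = private MC + MEC = 52.323 + 1.381x.
Set SMC = demand: 52.323 + 1.381x = 211.951 - 0.446x → x* = 87.3716.
Consumer price on the demand curve at x*: 211.951 − 0.446×87.3716 = 172.9833.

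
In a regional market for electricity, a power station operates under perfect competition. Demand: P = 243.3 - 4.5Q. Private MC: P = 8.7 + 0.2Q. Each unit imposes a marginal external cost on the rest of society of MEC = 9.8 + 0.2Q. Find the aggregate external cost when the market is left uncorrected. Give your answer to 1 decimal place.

Market equilibrium (private): 8.7 + 0.2Q = 243.3 - 4.5Q → Q_m = 49.9149.
Total external cost = ∫₀^{Q_m} (9.8 + 0.2Q) dQ = 9.8×49.9149 + ½×0.2×49.9149² = 738.3157.

738.3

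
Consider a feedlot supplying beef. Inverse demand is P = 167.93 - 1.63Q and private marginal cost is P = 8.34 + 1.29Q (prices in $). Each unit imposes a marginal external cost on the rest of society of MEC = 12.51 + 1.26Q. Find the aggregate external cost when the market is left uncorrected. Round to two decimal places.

Market equilibrium (private): 8.34 + 1.29Q = 167.93 - 1.63Q → Q_m = 54.6541.
Total external cost = ∫₀^{Q_m} (12.51 + 1.26Q) dQ = 12.51×54.6541 + ½×1.26×54.6541² = 2565.5773.

$2565.58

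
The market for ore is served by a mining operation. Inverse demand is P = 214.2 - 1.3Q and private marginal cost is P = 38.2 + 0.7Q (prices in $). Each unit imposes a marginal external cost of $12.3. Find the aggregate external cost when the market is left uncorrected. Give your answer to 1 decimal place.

Market equilibrium (private): 38.2 + 0.7Q = 214.2 - 1.3Q → Q_m = 88.0000.
Total external cost = MEC × Q_m = 12.3 × 88.0000 = 1082.4000.

$1082.4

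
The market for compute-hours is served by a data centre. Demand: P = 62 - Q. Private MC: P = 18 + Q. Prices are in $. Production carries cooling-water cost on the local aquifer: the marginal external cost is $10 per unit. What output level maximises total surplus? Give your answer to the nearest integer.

Social marginal cost = private MC + MEC = 28 + Q.
Set SMC = demand: 28 + Q = 62 - Q → Q* = 17.0000.

Q* = 17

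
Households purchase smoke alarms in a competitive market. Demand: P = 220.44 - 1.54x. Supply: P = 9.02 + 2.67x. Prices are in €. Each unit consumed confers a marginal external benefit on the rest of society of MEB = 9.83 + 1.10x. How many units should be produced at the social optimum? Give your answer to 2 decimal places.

x* = 71.14

Social marginal benefit = demand + MEB = 230.27 - 0.44x.
Set SMB = MC: 230.27 - 0.44x = 9.02 + 2.67x → x* = 71.1415.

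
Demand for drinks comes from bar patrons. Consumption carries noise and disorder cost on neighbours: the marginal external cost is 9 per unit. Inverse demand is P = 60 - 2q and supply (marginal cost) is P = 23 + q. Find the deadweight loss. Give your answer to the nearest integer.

Market equilibrium (private): 23 + q = 60 - 2q → q_m = 12.3333.
Social marginal benefit = demand − MEC = 51 - 2q.
Set SMB = MC: 51 - 2q = 23 + q → q* = 9.3333.
The welfare-loss triangle has base |q_m − q*| and height MEC(q_m) (the vertical gap between SMB and MC is zero at q* and MEC at q_m).
DWL = ½ × 3.0000 × 9.0000 = 13.5000.

DWL = 14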